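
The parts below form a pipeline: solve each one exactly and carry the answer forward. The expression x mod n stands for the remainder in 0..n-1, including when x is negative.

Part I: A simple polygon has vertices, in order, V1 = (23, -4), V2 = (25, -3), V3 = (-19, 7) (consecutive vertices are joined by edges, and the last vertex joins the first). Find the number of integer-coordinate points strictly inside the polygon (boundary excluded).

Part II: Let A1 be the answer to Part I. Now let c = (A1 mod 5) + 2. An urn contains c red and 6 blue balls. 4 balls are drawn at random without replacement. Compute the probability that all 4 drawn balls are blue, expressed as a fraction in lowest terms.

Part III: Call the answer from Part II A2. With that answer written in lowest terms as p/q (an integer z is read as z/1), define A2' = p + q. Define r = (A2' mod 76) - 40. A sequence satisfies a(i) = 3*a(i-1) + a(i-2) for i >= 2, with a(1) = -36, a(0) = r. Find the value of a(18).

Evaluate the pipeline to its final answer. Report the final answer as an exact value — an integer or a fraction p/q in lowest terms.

-20549551277

Part I: cross terms: (23*-3 - 25*-4)=31, (25*7 - -19*-3)=118, (-19*-4 - 23*7)=-85; twice the area = |64| = 64; area = 32; boundary points = 1 + 2 + 1 = 4; strictly interior points = area - boundary/2 + 1 = 31; answer 31
Part II: A1 = 31; c = 3; total draws C(9,4) = 126; favorable C(6,4) = 15; P = 5/42; answer 5/42
Part III: A2 = 5/42; threaded value p + q = 47; r = 7; a(2) = 3*(-36) + 1*(7) = -101; iterating: a(2)=-101, a(3)=-339, a(4)=-1118, a(5)=-3693, a(6)=-12197, a(7)=-40284, a(8)=-133049, a(9)=-439431, a(10)=-1451342, a(11)=-4793457, a(12)=-15831713, a(13)=-52288596, a(14)=-172697501, a(15)=-570381099, a(16)=-1883840798, a(17)=-6221903493, a(18)=-20549551277; answer -20549551277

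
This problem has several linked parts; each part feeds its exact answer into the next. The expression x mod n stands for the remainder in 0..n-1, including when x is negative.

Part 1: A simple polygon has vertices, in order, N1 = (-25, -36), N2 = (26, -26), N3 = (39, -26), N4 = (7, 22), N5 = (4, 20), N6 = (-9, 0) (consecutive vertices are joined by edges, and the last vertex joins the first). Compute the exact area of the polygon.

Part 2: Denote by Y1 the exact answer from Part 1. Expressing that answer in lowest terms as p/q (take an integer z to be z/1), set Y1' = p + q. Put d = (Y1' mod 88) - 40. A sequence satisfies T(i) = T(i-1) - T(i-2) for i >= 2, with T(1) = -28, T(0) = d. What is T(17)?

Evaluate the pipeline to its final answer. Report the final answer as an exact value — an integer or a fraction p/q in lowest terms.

-11

Part 1: cross terms: (-25*-26 - 26*-36)=1586, (26*-26 - 39*-26)=338, (39*22 - 7*-26)=1040, (7*20 - 4*22)=52, (4*0 - -9*20)=180, (-9*-36 - -25*0)=324; twice the area = |3520| = 3520; area = 1760; answer 1760
Part 2: Y1 = 1760; threaded value p + q = 1761; d = -39; T(2) = 1*(-28) - 1*(-39) = 11; iterating: T(2)=11, T(3)=39, T(4)=28, T(5)=-11, T(6)=-39, T(7)=-28, T(8)=11, T(9)=39, T(10)=28, T(11)=-11, T(12)=-39, T(13)=-28, T(14)=11, T(15)=39, T(16)=28, T(17)=-11; answer -11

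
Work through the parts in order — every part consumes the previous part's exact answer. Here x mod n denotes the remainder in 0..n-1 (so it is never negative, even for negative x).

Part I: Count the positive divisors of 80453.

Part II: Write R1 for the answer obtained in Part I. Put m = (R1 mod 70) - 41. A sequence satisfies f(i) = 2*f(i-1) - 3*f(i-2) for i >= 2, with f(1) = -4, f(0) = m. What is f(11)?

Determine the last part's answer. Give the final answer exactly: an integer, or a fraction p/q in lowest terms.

-1390

Part I: 80453 = 43 * 1871; number of divisors = (1+1) * (1+1) = 4; answer 4
Part II: R1 = 4; m = -37; f(2) = 2*(-4) - 3*(-37) = 103; iterating: f(2)=103, f(3)=218, f(4)=127, f(5)=-400, f(6)=-1181, f(7)=-1162, f(8)=1219, f(9)=5924, f(10)=8191, f(11)=-1390; answer -1390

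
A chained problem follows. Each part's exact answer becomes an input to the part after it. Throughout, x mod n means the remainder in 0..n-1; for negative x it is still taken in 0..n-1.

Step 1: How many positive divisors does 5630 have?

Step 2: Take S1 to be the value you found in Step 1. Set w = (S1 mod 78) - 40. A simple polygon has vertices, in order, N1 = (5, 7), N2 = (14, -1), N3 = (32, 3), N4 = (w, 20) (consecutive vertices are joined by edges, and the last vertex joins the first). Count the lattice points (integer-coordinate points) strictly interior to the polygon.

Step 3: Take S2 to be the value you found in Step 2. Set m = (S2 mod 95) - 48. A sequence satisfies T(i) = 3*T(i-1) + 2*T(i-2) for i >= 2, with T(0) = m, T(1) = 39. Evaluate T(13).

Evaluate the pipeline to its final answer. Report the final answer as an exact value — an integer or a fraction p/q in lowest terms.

Step 1: 5630 = 2 * 5 * 563; number of divisors = (1+1) * (1+1) * (1+1) = 8; answer 8
Step 2: S1 = 8; w = -32; cross terms: (5*-1 - 14*7)=-103, (14*3 - 32*-1)=74, (32*20 - -32*3)=736, (-32*7 - 5*20)=-324; twice the area = |383| = 383; area = 383/2; boundary points = 1 + 2 + 1 + 1 = 5; strictly interior points = area - boundary/2 + 1 = 190; answer 190
Step 3: S2 = 190; m = -48; T(2) = 3*(39) + 2*(-48) = 21; iterating: T(2)=21, T(3)=141, T(4)=465, T(5)=1677, T(6)=5961, T(7)=21237, T(8)=75633, T(9)=269373, T(10)=959385, T(11)=3416901, T(12)=12169473, T(13)=43342221; answer 43342221

43342221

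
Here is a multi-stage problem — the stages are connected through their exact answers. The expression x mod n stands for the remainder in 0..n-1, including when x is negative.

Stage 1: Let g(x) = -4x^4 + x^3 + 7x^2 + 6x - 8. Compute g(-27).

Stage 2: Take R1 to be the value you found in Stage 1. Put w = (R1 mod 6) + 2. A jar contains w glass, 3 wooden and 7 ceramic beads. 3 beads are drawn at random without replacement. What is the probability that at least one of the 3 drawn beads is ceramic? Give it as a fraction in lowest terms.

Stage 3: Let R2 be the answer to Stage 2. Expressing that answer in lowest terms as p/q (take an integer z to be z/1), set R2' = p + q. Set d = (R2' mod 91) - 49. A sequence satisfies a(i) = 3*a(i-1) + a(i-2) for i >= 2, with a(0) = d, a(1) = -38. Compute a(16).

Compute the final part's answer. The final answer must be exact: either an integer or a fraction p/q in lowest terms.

-2314911534

Stage 1: -4*(-27)^4 + 1*(-27)^3 + 7*(-27)^2 + 6*(-27)^1 - 8 = (-2125764) + (-19683) + (5103) + (-162) + (-8) = -2140514; answer -2140514
Stage 2: R1 = -2140514; w = 6; total draws C(16,3) = 560; complement C(9,3) = 84; favorable 560 - 84 = 476; P = 17/20; answer 17/20
Stage 3: R2 = 17/20; threaded value p + q = 37; d = -12; a(2) = 3*(-38) + 1*(-12) = -126; iterating: a(2)=-126, a(3)=-416, a(4)=-1374, a(5)=-4538, a(6)=-14988, a(7)=-49502, a(8)=-163494, a(9)=-539984, a(10)=-1783446, a(11)=-5890322, a(12)=-19454412, a(13)=-64253558, a(14)=-212215086, a(15)=-700898816, a(16)=-2314911534; answer -2314911534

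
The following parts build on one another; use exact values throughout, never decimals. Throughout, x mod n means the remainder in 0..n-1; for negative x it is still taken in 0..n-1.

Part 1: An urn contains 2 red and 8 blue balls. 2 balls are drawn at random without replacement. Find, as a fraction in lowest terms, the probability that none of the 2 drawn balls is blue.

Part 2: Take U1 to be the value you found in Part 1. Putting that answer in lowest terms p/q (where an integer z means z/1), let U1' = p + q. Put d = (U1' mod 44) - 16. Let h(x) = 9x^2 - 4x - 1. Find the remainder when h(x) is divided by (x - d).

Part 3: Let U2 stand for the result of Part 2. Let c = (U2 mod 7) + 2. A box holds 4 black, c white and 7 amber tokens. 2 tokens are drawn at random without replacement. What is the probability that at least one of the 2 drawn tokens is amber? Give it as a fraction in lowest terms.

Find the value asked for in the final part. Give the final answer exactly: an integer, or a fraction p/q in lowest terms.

Part 1: total draws C(10,2) = 45; favorable C(2,2) = 1; P = 1/45; answer 1/45
Part 2: U1 = 1/45; threaded value p + q = 46; d = -14; remainder = value at the root: 9*(-14)^2 - 4*(-14)^1 - 1 = (1764) + (56) + (-1) = 1819; answer 1819
Part 3: U2 = 1819; c = 8; total draws C(19,2) = 171; complement C(12,2) = 66; favorable 171 - 66 = 105; P = 35/57; answer 35/57

35/57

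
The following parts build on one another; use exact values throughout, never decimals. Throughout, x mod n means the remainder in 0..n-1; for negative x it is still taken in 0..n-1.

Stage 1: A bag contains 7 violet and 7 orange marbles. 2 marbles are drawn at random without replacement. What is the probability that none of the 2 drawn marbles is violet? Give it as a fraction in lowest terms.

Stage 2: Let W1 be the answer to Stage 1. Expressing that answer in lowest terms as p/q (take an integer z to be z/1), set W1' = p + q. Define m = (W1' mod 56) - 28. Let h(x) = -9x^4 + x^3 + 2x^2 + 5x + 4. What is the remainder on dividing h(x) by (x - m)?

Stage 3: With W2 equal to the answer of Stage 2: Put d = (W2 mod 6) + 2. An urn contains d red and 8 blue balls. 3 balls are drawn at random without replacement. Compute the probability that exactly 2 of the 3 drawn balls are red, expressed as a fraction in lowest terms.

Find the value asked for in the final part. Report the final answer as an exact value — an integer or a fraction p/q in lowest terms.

Stage 1: total draws C(14,2) = 91; favorable C(7,2) = 21; P = 3/13; answer 3/13
Stage 2: W1 = 3/13; threaded value p + q = 16; m = -12; remainder = value at the root: -9*(-12)^4 + 1*(-12)^3 + 2*(-12)^2 + 5*(-12)^1 + 4 = (-186624) + (-1728) + (288) + (-60) + (4) = -188120; answer -188120
Stage 3: W2 = -188120; d = 6; total draws C(14,3) = 364; favorable C(6,2)*C(8,1) = 120; P = 30/91; answer 30/91

30/91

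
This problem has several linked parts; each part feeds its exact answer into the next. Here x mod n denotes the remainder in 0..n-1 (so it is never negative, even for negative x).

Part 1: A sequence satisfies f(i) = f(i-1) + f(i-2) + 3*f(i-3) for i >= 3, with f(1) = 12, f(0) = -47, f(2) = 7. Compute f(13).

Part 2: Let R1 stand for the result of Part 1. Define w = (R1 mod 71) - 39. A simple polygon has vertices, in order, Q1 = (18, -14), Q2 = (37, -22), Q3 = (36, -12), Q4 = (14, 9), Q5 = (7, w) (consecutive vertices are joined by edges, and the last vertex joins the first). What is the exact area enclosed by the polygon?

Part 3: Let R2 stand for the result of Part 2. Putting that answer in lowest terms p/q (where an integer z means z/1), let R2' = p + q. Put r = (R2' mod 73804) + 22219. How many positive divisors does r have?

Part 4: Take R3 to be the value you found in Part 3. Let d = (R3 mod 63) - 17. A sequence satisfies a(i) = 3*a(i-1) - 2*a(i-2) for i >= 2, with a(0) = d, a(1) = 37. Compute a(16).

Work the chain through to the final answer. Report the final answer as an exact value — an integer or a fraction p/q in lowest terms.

Part 1: f(3) = 1*(7) + 1*(12) + 3*(-47) = -122; iterating: f(3)=-122, f(4)=-79, f(5)=-180, f(6)=-625, f(7)=-1042, f(8)=-2207, f(9)=-5124, f(10)=-10457, f(11)=-22202, f(12)=-48031, f(13)=-101604; answer -101604
Part 2: R1 = -101604; w = 29; cross terms: (18*-22 - 37*-14)=122, (37*-12 - 36*-22)=348, (36*9 - 14*-12)=492, (14*29 - 7*9)=343, (7*-14 - 18*29)=-620; twice the area = |685| = 685; area = 685/2; answer 685/2
Part 3: R2 = 685/2; threaded value p + q = 687; r = 22906; 22906 = 2 * 13 * 881; number of divisors = (1+1) * (1+1) * (1+1) = 8; answer 8
Part 4: R3 = 8; d = -9; a(2) = 3*(37) - 2*(-9) = 129; iterating: a(2)=129, a(3)=313, a(4)=681, a(5)=1417, a(6)=2889, a(7)=5833, a(8)=11721, a(9)=23497, a(10)=47049, a(11)=94153, a(12)=188361, a(13)=376777, a(14)=753609, a(15)=1507273, a(16)=3014601; answer 3014601

3014601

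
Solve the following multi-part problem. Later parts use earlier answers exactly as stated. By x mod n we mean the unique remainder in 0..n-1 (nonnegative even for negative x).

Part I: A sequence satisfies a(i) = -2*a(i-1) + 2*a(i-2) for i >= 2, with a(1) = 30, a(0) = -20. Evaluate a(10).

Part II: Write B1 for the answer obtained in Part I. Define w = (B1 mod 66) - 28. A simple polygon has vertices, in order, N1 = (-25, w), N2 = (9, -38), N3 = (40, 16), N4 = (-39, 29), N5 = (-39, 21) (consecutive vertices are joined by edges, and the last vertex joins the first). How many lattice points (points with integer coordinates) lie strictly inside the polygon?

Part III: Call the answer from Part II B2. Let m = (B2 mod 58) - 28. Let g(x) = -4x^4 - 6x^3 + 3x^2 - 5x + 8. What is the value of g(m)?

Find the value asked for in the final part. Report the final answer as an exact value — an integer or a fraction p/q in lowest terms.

-564

Part I: a(2) = -2*(30) + 2*(-20) = -100; iterating: a(2)=-100, a(3)=260, a(4)=-720, a(5)=1960, a(6)=-5360, a(7)=14640, a(8)=-40000, a(9)=109280, a(10)=-298560; answer -298560
Part II: B1 = -298560; w = -4; cross terms: (-25*-38 - 9*-4)=986, (9*16 - 40*-38)=1664, (40*29 - -39*16)=1784, (-39*21 - -39*29)=312, (-39*-4 - -25*21)=681; twice the area = |5427| = 5427; area = 5427/2; boundary points = 34 + 1 + 1 + 8 + 1 = 45; strictly interior points = area - boundary/2 + 1 = 2692; answer 2692
Part III: B2 = 2692; m = -4; -4*(-4)^4 - 6*(-4)^3 + 3*(-4)^2 - 5*(-4)^1 + 8 = (-1024) + (384) + (48) + (20) + (8) = -564; answer -564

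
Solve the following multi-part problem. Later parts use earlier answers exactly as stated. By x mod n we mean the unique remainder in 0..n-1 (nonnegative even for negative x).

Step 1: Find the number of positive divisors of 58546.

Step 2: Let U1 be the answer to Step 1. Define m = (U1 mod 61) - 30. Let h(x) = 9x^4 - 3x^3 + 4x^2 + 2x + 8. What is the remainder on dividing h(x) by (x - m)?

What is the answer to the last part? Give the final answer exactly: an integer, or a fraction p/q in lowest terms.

Step 1: 58546 = 2 * 73 * 401; number of divisors = (1+1) * (1+1) * (1+1) = 8; answer 8
Step 2: U1 = 8; m = -22; remainder = value at the root: 9*(-22)^4 - 3*(-22)^3 + 4*(-22)^2 + 2*(-22)^1 + 8 = (2108304) + (31944) + (1936) + (-44) + (8) = 2142148; answer 2142148

2142148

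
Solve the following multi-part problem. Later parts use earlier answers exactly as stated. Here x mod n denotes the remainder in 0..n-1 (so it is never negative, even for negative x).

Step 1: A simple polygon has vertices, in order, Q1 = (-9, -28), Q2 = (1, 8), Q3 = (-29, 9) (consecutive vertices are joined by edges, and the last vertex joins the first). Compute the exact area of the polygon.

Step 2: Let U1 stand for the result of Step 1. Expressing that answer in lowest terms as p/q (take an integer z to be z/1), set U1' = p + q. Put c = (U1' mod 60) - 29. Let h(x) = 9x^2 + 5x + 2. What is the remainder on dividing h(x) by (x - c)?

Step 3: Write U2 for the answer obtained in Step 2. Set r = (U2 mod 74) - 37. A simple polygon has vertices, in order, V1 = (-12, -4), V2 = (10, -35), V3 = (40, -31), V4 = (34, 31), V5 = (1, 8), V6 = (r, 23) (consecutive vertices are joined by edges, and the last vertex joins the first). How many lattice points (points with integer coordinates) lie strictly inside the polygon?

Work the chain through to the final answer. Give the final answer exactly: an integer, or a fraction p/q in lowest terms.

2051

Step 1: cross terms: (-9*8 - 1*-28)=-44, (1*9 - -29*8)=241, (-29*-28 - -9*9)=893; twice the area = |1090| = 1090; area = 545; answer 545
Step 2: U1 = 545; threaded value p + q = 546; c = -23; remainder = value at the root: 9*(-23)^2 + 5*(-23)^1 + 2 = (4761) + (-115) + (2) = 4648; answer 4648
Step 3: U2 = 4648; r = 23; cross terms: (-12*-35 - 10*-4)=460, (10*-31 - 40*-35)=1090, (40*31 - 34*-31)=2294, (34*8 - 1*31)=241, (1*23 - 23*8)=-161, (23*-4 - -12*23)=184; twice the area = |4108| = 4108; area = 2054; boundary points = 1 + 2 + 2 + 1 + 1 + 1 = 8; strictly interior points = area - boundary/2 + 1 = 2051; answer 2051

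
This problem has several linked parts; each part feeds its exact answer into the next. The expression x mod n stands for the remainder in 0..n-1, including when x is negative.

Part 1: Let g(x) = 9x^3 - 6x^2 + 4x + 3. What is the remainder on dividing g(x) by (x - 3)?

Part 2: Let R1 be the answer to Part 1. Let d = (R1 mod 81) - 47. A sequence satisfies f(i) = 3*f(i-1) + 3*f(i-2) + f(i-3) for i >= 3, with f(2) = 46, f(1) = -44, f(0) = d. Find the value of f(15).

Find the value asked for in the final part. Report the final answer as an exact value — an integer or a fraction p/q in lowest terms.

242499913

Part 1: remainder = value at the root: 9*(3)^3 - 6*(3)^2 + 4*(3)^1 + 3 = (243) + (-54) + (12) + (3) = 204; answer 204
Part 2: R1 = 204; d = -5; f(3) = 3*(46) + 3*(-44) + 1*(-5) = 1; iterating: f(3)=1, f(4)=97, f(5)=340, f(6)=1312, f(7)=5053, f(8)=19435, f(9)=74776, f(10)=287686, f(11)=1106821, f(12)=4258297, f(13)=16383040, f(14)=63030832, f(15)=242499913; answer 242499913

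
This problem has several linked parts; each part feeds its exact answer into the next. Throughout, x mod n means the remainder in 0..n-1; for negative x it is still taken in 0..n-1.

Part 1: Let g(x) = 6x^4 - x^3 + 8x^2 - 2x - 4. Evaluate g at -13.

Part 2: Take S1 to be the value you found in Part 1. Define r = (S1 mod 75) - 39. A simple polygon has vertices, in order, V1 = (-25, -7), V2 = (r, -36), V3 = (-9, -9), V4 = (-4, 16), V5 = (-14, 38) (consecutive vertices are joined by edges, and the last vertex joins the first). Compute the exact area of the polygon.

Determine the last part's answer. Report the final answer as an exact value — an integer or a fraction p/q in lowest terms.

760

Part 1: 6*(-13)^4 - 1*(-13)^3 + 8*(-13)^2 - 2*(-13)^1 - 4 = (171366) + (2197) + (1352) + (26) + (-4) = 174937; answer 174937
Part 2: S1 = 174937; r = -2; cross terms: (-25*-36 - -2*-7)=886, (-2*-9 - -9*-36)=-306, (-9*16 - -4*-9)=-180, (-4*38 - -14*16)=72, (-14*-7 - -25*38)=1048; twice the area = |1520| = 1520; area = 760; answer 760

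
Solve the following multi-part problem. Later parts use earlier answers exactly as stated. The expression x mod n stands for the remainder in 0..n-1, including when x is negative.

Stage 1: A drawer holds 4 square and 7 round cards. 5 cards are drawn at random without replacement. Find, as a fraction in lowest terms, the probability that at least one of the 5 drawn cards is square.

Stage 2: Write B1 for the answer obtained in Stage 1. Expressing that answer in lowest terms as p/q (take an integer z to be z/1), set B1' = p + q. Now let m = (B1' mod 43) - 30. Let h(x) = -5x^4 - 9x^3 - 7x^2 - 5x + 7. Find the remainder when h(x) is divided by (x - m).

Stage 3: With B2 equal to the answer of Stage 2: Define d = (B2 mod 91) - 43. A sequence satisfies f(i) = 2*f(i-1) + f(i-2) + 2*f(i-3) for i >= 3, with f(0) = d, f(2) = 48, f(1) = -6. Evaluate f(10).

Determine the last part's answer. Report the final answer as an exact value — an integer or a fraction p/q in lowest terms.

Stage 1: total draws C(11,5) = 462; complement C(7,5) = 21; favorable 462 - 21 = 441; P = 21/22; answer 21/22
Stage 2: B1 = 21/22; threaded value p + q = 43; m = -30; remainder = value at the root: -5*(-30)^4 - 9*(-30)^3 - 7*(-30)^2 - 5*(-30)^1 + 7 = (-4050000) + (243000) + (-6300) + (150) + (7) = -3813143; answer -3813143
Stage 3: B2 = -3813143; d = -13; f(3) = 2*(48) + 1*(-6) + 2*(-13) = 64; iterating: f(3)=64, f(4)=164, f(5)=488, f(6)=1268, f(7)=3352, f(8)=8948, f(9)=23784, f(10)=63220; answer 63220

63220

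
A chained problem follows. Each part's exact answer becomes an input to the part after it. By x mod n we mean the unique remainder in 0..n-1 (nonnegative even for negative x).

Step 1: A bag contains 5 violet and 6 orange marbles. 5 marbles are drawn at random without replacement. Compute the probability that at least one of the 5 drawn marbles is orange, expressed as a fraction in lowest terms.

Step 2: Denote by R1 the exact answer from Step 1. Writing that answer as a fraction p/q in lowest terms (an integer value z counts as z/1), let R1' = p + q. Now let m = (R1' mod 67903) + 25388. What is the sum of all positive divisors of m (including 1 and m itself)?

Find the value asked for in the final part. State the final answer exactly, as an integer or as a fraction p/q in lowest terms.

Step 1: total draws C(11,5) = 462; complement C(5,5) = 1; favorable 462 - 1 = 461; P = 461/462; answer 461/462
Step 2: R1 = 461/462; threaded value p + q = 923; m = 26311; 26311 = 83 * 317; sigma = (1 + 83) * (1 + 317) = 84 * 318 = 26712; answer 26712

26712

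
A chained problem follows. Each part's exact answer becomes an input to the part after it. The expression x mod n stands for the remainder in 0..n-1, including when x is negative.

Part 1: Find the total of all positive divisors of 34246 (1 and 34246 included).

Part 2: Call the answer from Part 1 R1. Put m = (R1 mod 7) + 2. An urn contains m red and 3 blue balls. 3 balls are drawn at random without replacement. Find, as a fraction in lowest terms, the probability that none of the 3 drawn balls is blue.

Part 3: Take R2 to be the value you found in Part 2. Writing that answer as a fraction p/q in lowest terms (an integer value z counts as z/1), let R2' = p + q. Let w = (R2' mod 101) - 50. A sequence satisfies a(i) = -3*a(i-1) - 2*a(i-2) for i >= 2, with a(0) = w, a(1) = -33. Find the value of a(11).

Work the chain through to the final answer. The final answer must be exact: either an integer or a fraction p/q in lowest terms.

Part 1: 34246 = 2 * 17123; sigma = (1 + 2) * (1 + 17123) = 3 * 17124 = 51372; answer 51372
Part 2: R1 = 51372; m = 8; total draws C(11,3) = 165; favorable C(8,3) = 56; P = 56/165; answer 56/165
Part 3: R2 = 56/165; threaded value p + q = 221; w = -31; a(2) = -3*(-33) - 2*(-31) = 161; iterating: a(2)=161, a(3)=-417, a(4)=929, a(5)=-1953, a(6)=4001, a(7)=-8097, a(8)=16289, a(9)=-32673, a(10)=65441, a(11)=-130977; answer -130977

-130977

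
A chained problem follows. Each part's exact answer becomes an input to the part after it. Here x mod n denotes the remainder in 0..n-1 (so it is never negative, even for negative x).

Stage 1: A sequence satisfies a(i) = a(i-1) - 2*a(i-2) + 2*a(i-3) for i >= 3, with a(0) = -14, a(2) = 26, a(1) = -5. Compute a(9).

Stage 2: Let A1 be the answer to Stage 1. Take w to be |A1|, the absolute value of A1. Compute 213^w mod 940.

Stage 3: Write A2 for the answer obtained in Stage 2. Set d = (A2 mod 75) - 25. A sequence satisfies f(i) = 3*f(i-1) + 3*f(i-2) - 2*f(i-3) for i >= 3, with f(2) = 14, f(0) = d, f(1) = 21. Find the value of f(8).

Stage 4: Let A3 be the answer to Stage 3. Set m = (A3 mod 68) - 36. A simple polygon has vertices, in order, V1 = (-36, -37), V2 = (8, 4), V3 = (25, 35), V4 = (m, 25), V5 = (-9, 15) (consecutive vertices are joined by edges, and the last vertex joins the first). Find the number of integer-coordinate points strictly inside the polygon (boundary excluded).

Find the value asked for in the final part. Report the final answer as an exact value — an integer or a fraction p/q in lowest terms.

Stage 1: a(3) = 1*(26) - 2*(-5) + 2*(-14) = 8; iterating: a(3)=8, a(4)=-54, a(5)=-18, a(6)=106, a(7)=34, a(8)=-214, a(9)=-70; answer -70
Stage 2: A1 = -70; w = 70; squarings mod 940: 213^1=213, 213^2=249, 213^4=901, 213^8=581, 213^16=101, 213^32=801, 213^64=521; 213^70 = 213^2 * 213^4 * 213^64 = 589 (mod 940); answer 589
Stage 3: A2 = 589; d = 39; f(3) = 3*(14) + 3*(21) - 2*(39) = 27; iterating: f(3)=27, f(4)=81, f(5)=296, f(6)=1077, f(7)=3957, f(8)=14510; answer 14510
Stage 4: A3 = 14510; m = -10; cross terms: (-36*4 - 8*-37)=152, (8*35 - 25*4)=180, (25*25 - -10*35)=975, (-10*15 - -9*25)=75, (-9*-37 - -36*15)=873; twice the area = |2255| = 2255; area = 2255/2; boundary points = 1 + 1 + 5 + 1 + 1 = 9; strictly interior points = area - boundary/2 + 1 = 1124; answer 1124

1124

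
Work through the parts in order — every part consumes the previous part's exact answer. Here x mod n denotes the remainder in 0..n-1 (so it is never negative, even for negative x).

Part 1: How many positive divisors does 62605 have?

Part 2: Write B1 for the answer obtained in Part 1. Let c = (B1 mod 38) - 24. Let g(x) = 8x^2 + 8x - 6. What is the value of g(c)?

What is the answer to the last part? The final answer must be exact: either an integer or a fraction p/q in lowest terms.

1914

Part 1: 62605 = 5 * 19 * 659; number of divisors = (1+1) * (1+1) * (1+1) = 8; answer 8
Part 2: B1 = 8; c = -16; 8*(-16)^2 + 8*(-16)^1 - 6 = (2048) + (-128) + (-6) = 1914; answer 1914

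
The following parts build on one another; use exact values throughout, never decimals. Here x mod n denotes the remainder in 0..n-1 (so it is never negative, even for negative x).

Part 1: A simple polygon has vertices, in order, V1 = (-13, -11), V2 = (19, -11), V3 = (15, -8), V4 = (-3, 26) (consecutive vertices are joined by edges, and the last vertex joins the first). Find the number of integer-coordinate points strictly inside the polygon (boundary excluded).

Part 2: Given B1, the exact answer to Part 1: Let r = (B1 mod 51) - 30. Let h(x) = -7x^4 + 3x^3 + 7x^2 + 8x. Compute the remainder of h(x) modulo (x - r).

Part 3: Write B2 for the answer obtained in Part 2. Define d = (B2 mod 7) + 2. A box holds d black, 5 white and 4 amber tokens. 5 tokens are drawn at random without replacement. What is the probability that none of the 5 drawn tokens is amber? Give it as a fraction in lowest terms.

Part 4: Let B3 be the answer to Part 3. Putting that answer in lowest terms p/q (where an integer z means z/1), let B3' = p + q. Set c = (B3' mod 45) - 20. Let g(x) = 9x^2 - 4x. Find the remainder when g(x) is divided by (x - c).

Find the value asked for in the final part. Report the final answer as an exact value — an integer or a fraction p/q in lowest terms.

Part 1: cross terms: (-13*-11 - 19*-11)=352, (19*-8 - 15*-11)=13, (15*26 - -3*-8)=366, (-3*-11 - -13*26)=371; twice the area = |1102| = 1102; area = 551; boundary points = 32 + 1 + 2 + 1 = 36; strictly interior points = area - boundary/2 + 1 = 534; answer 534
Part 2: B1 = 534; r = -6; remainder = value at the root: -7*(-6)^4 + 3*(-6)^3 + 7*(-6)^2 + 8*(-6)^1 = (-9072) + (-648) + (252) + (-48) = -9516; answer -9516
Part 3: B2 = -9516; d = 6; total draws C(15,5) = 3003; favorable C(11,5) = 462; P = 2/13; answer 2/13
Part 4: B3 = 2/13; threaded value p + q = 15; c = -5; remainder = value at the root: 9*(-5)^2 - 4*(-5)^1 = (225) + (20) = 245; answer 245

245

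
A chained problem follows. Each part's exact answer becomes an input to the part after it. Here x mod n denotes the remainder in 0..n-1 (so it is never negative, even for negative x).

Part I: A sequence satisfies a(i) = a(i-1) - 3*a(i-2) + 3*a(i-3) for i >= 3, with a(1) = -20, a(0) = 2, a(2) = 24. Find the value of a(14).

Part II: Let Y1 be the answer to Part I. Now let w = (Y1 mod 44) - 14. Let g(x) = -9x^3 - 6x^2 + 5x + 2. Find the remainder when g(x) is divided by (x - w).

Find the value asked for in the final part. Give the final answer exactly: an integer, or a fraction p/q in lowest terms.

-9548

Part I: a(3) = 1*(24) - 3*(-20) + 3*(2) = 90; iterating: a(3)=90, a(4)=-42, a(5)=-240, a(6)=156, a(7)=750, a(8)=-438, a(9)=-2220, a(10)=1344, a(11)=6690, a(12)=-4002, a(13)=-20040, a(14)=12036; answer 12036
Part II: Y1 = 12036; w = 10; remainder = value at the root: -9*(10)^3 - 6*(10)^2 + 5*(10)^1 + 2 = (-9000) + (-600) + (50) + (2) = -9548; answer -9548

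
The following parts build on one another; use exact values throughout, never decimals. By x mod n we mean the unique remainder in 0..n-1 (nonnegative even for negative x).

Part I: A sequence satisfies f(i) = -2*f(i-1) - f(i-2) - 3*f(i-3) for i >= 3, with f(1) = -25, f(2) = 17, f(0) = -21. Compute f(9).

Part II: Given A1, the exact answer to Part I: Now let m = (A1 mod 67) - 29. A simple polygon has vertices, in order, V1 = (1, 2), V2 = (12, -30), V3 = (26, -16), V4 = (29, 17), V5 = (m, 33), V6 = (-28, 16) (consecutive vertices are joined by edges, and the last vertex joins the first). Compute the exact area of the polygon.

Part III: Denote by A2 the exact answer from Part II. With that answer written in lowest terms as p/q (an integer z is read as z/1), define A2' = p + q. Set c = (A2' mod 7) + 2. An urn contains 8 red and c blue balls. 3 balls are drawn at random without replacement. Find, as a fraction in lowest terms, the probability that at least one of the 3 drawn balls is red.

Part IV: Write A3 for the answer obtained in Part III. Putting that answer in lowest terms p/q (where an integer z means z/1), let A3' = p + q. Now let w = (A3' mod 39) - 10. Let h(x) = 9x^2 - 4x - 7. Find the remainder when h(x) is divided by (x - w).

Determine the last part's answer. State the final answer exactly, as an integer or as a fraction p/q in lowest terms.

Part I: f(3) = -2*(17) - 1*(-25) - 3*(-21) = 54; iterating: f(3)=54, f(4)=-50, f(5)=-5, f(6)=-102, f(7)=359, f(8)=-601, f(9)=1149; answer 1149
Part II: A1 = 1149; m = -19; cross terms: (1*-30 - 12*2)=-54, (12*-16 - 26*-30)=588, (26*17 - 29*-16)=906, (29*33 - -19*17)=1280, (-19*16 - -28*33)=620, (-28*2 - 1*16)=-72; twice the area = |3268| = 3268; area = 1634; answer 1634
Part III: A2 = 1634; threaded value p + q = 1635; c = 6; total draws C(14,3) = 364; complement C(6,3) = 20; favorable 364 - 20 = 344; P = 86/91; answer 86/91
Part IV: A3 = 86/91; threaded value p + q = 177; w = 11; remainder = value at the root: 9*(11)^2 - 4*(11)^1 - 7 = (1089) + (-44) + (-7) = 1038; answer 1038

1038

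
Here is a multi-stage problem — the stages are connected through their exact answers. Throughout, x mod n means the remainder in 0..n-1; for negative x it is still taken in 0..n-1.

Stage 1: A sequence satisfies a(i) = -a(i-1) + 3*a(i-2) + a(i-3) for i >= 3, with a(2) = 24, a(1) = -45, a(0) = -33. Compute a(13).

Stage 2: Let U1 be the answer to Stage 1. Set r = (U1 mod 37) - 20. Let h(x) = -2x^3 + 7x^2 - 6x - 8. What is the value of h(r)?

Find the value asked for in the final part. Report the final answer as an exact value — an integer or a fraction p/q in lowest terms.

6936

Stage 1: a(3) = -1*(24) + 3*(-45) + 1*(-33) = -192; iterating: a(3)=-192, a(4)=219, a(5)=-771, a(6)=1236, a(7)=-3330, a(8)=6267, a(9)=-15021, a(10)=30492, a(11)=-69288, a(12)=145743, a(13)=-323115; answer -323115
Stage 2: U1 = -323115; r = -14; -2*(-14)^3 + 7*(-14)^2 - 6*(-14)^1 - 8 = (5488) + (1372) + (84) + (-8) = 6936; answer 6936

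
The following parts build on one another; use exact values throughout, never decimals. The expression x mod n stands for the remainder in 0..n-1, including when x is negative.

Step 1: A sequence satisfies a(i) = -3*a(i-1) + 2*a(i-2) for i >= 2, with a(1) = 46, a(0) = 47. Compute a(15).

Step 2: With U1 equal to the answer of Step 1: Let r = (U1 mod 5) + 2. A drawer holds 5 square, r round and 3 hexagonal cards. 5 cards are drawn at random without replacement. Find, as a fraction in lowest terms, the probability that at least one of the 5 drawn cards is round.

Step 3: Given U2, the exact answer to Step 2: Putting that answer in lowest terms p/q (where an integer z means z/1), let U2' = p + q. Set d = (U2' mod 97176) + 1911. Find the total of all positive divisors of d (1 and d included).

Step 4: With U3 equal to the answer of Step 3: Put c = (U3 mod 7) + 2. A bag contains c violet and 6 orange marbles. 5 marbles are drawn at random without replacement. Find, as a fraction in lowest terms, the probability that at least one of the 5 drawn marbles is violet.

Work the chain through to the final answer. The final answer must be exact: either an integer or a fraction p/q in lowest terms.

Step 1: a(2) = -3*(46) + 2*(47) = -44; iterating: a(2)=-44, a(3)=224, a(4)=-760, a(5)=2728, a(6)=-9704, a(7)=34568, a(8)=-123112, a(9)=438472, a(10)=-1561640, a(11)=5561864, a(12)=-19808872, a(13)=70550344, a(14)=-251268776, a(15)=894907016; answer 894907016
Step 2: U1 = 894907016; r = 3; total draws C(11,5) = 462; complement C(8,5) = 56; favorable 462 - 56 = 406; P = 29/33; answer 29/33
Step 3: U2 = 29/33; threaded value p + q = 62; d = 1973; 1973 is prime, so its only divisors are 1 and 1973; sigma = 1 + 1973 = 1974; answer 1974
Step 4: U3 = 1974; c = 2; total draws C(8,5) = 56; complement C(6,5) = 6; favorable 56 - 6 = 50; P = 25/28; answer 25/28

25/28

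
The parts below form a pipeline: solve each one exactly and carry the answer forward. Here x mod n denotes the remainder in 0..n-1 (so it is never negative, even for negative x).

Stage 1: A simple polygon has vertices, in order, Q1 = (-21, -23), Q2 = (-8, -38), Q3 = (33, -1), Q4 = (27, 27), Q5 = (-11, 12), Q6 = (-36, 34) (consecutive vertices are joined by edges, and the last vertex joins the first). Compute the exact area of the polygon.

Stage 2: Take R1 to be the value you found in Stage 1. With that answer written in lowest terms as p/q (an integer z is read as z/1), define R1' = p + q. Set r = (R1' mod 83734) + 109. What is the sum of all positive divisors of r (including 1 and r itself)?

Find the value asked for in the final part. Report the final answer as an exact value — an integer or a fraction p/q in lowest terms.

8424

Stage 1: cross terms: (-21*-38 - -8*-23)=614, (-8*-1 - 33*-38)=1262, (33*27 - 27*-1)=918, (27*12 - -11*27)=621, (-11*34 - -36*12)=58, (-36*-23 - -21*34)=1542; twice the area = |5015| = 5015; area = 5015/2; answer 5015/2
Stage 2: R1 = 5015/2; threaded value p + q = 5017; r = 5126; 5126 = 2 * 11 * 233; sigma = (1 + 2) * (1 + 11) * (1 + 233) = 3 * 12 * 234 = 8424; answer 8424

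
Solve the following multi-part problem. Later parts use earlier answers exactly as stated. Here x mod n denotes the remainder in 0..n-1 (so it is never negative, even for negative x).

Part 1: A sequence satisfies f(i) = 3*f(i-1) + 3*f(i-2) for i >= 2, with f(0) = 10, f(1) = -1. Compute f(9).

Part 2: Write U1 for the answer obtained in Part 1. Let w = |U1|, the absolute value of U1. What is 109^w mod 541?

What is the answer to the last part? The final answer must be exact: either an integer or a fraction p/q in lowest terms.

Part 1: f(2) = 3*(-1) + 3*(10) = 27; iterating: f(2)=27, f(3)=78, f(4)=315, f(5)=1179, f(6)=4482, f(7)=16983, f(8)=64395, f(9)=244134; answer 244134
Part 2: U1 = 244134; w = 244134; squarings mod 541: 109^1=109, 109^2=520, 109^4=441, 109^8=262, 109^16=478, 109^32=182, 109^64=123, 109^128=522, 109^256=361, 109^512=481, 109^1024=354, 109^2048=345, 109^4096=5, 109^8192=25, 109^16384=84, 109^32768=23, 109^65536=529, 109^131072=144; 109^244134 = 109^2 * 109^4 * 109^32 * 109^128 * 109^256 * 109^2048 * 109^4096 * 109^8192 * 109^32768 * 109^65536 * 109^131072 = 228 (mod 541); answer 228

228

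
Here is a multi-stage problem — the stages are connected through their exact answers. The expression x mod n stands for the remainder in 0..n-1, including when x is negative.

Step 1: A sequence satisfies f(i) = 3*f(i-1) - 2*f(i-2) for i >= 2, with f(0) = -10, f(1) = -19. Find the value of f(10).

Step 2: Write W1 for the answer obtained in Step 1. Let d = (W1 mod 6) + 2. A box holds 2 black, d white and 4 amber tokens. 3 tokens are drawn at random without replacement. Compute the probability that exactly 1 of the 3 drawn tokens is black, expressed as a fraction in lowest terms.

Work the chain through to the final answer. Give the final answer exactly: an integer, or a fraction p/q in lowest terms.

Step 1: f(2) = 3*(-19) - 2*(-10) = -37; iterating: f(2)=-37, f(3)=-73, f(4)=-145, f(5)=-289, f(6)=-577, f(7)=-1153, f(8)=-2305, f(9)=-4609, f(10)=-9217; answer -9217
Step 2: W1 = -9217; d = 7; total draws C(13,3) = 286; favorable C(2,1)*C(11,2) = 110; P = 5/13; answer 5/13

5/13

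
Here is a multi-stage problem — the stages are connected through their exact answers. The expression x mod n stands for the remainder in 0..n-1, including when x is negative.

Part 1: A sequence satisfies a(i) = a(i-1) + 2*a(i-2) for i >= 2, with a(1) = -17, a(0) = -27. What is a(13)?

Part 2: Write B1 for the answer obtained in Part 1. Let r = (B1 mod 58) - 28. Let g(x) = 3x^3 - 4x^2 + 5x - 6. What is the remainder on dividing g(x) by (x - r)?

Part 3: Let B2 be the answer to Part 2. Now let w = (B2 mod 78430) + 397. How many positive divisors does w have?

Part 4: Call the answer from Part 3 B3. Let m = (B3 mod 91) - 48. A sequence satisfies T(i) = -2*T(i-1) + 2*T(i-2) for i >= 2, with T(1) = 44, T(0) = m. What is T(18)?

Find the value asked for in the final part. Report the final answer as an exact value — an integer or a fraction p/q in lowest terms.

-1521264640

Part 1: a(2) = 1*(-17) + 2*(-27) = -71; iterating: a(2)=-71, a(3)=-105, a(4)=-247, a(5)=-457, a(6)=-951, a(7)=-1865, a(8)=-3767, a(9)=-7497, a(10)=-15031, a(11)=-30025, a(12)=-60087, a(13)=-120137; answer -120137
Part 2: B1 = -120137; r = 11; remainder = value at the root: 3*(11)^3 - 4*(11)^2 + 5*(11)^1 - 6 = (3993) + (-484) + (55) + (-6) = 3558; answer 3558
Part 3: B2 = 3558; w = 3955; 3955 = 5 * 7 * 113; number of divisors = (1+1) * (1+1) * (1+1) = 8; answer 8
Part 4: B3 = 8; m = -40; T(2) = -2*(44) + 2*(-40) = -168; iterating: T(2)=-168, T(3)=424, T(4)=-1184, T(5)=3216, T(6)=-8800, T(7)=24032, T(8)=-65664, T(9)=179392, T(10)=-490112, T(11)=1339008, T(12)=-3658240, T(13)=9994496, T(14)=-27305472, T(15)=74599936, T(16)=-203810816, T(17)=556821504, T(18)=-1521264640; answer -1521264640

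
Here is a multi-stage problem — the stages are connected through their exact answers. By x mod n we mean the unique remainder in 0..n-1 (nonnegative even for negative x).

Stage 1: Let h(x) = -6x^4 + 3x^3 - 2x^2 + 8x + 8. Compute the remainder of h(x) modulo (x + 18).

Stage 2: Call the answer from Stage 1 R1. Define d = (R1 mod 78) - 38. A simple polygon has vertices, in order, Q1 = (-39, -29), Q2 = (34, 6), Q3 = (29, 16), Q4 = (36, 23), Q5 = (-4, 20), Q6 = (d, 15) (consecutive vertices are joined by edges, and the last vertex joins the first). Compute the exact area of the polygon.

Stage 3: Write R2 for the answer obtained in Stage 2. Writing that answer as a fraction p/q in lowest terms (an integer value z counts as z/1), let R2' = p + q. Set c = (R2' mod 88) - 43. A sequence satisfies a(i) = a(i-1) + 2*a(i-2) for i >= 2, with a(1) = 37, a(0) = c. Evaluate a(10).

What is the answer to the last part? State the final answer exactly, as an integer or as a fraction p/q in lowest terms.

22877

Stage 1: remainder = value at the root: -6*(-18)^4 + 3*(-18)^3 - 2*(-18)^2 + 8*(-18)^1 + 8 = (-629856) + (-17496) + (-648) + (-144) + (8) = -648136; answer -648136
Stage 2: R1 = -648136; d = 6; cross terms: (-39*6 - 34*-29)=752, (34*16 - 29*6)=370, (29*23 - 36*16)=91, (36*20 - -4*23)=812, (-4*15 - 6*20)=-180, (6*-29 - -39*15)=411; twice the area = |2256| = 2256; area = 1128; answer 1128
Stage 3: R2 = 1128; threaded value p + q = 1129; c = 30; a(2) = 1*(37) + 2*(30) = 97; iterating: a(2)=97, a(3)=171, a(4)=365, a(5)=707, a(6)=1437, a(7)=2851, a(8)=5725, a(9)=11427, a(10)=22877; answer 22877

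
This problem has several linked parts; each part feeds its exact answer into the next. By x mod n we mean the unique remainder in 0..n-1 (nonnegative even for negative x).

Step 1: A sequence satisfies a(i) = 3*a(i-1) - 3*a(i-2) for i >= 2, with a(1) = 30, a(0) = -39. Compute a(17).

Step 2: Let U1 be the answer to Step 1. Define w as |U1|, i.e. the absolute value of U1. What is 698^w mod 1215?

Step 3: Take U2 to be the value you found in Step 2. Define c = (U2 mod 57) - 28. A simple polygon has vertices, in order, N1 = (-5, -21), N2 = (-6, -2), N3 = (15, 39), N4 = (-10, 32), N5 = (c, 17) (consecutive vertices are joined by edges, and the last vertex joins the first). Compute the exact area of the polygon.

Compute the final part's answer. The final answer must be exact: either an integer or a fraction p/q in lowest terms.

1207/2

Step 1: a(2) = 3*(30) - 3*(-39) = 207; iterating: a(2)=207, a(3)=531, a(4)=972, a(5)=1323, a(6)=1053, a(7)=-810, a(8)=-5589, a(9)=-14337, a(10)=-26244, a(11)=-35721, a(12)=-28431, a(13)=21870, a(14)=150903, a(15)=387099, a(16)=708588, a(17)=964467; answer 964467
Step 2: U1 = 964467; w = 964467; squarings mod 1215: 698^1=698, 698^2=1204, 698^4=121, 698^8=61, 698^16=76, 698^32=916, 698^64=706, 698^128=286, 698^256=391, 698^512=1006, 698^1024=1156, 698^2048=1051, 698^4096=166, 698^8192=826, 698^16384=661, 698^32768=736, 698^65536=1021, 698^131072=1186, 698^262144=841, 698^524288=151; 698^964467 = 698^1 * 698^2 * 698^16 * 698^32 * 698^64 * 698^256 * 698^512 * 698^1024 * 698^4096 * 698^8192 * 698^32768 * 698^131072 * 698^262144 * 698^524288 = 242 (mod 1215); answer 242
Step 3: U2 = 242; c = -14; cross terms: (-5*-2 - -6*-21)=-116, (-6*39 - 15*-2)=-204, (15*32 - -10*39)=870, (-10*17 - -14*32)=278, (-14*-21 - -5*17)=379; twice the area = |1207| = 1207; area = 1207/2; answer 1207/2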